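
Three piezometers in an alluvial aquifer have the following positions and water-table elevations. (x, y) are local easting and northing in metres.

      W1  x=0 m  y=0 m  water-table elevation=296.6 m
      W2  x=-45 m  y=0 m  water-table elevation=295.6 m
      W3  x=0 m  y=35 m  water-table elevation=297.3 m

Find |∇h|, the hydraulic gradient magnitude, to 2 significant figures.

0.030

∂h/∂x = (295.6 − 296.6) / (-45 − 0) = +0.02222
∂h/∂y = (297.3 − 296.6) / (35 − 0) = +0.02000
|∇h| = √(0.02222² + 0.02000²) = 0.0299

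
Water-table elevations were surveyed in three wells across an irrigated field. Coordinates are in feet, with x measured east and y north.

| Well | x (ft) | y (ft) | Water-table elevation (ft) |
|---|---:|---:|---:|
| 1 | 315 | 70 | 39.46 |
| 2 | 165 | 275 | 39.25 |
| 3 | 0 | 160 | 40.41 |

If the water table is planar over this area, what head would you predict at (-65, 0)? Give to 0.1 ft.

41.3 ft

Taking 1 as reference: 2−1 = (-150, 205, -0.21); 3−1 = (-315, 90, +0.95).
Determinant of the coordinate differences = (-150)·90 − (-315)·205 = 51075.
∂h/∂x = [(-0.21)·90 − (+0.95)·205] / 51075 = -0.004183
∂h/∂y = [(-150)·(+0.95) − (-315)·(-0.21)] / 51075 = -0.004085
h(-65, 0) = 39.46 + (-0.004183)·(-380) + (-0.004085)·(-70) = 39.46 +1.590 +0.286 = 41.336 ft.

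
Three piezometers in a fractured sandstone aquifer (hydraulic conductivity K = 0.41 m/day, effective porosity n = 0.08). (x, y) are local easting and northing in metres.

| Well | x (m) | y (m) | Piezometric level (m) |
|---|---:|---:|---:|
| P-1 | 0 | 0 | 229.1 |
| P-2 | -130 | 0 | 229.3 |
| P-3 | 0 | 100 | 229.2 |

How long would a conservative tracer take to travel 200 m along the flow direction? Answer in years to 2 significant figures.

58 years

∂h/∂x = (229.3 − 229.1) / (-130 − 0) = -0.001538
∂h/∂y = (229.2 − 229.1) / (100 − 0) = +0.0010000
|∇h| = √(-0.001538² + 0.0010000²) = 0.001835
Seepage velocity v = K·i/n = 0.41 × 0.001835 / 0.08 = 0.009404 m/day.
t = 200 / 0.009404 = 2.127e+04 days = 58.2 years.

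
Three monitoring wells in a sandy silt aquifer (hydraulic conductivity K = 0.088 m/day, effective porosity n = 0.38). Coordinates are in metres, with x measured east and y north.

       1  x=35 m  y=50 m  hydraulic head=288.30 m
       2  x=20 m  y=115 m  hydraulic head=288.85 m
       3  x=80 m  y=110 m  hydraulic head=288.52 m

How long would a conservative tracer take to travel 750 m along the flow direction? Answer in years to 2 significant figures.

With h = a·x + b·y + c and 1 as origin, the differences give:
  (-15)·a + 65·b = +0.55
  45·a + 60·b = +0.22
Eliminate b (×60 and ×65, subtract): -3825·a = 18.700 → a = ∂h/∂x = -0.004889
Back-substitute: b = ∂h/∂y = +0.007333.
|∇h| = √(-0.004889² + 0.007333²) = 0.008813
Seepage velocity v = K·i/n = 0.088 × 0.008813 / 0.38 = 0.002041 m/day.
t = 750 / 0.002041 = 3.675e+05 days = 1.01e+03 years.

1000 years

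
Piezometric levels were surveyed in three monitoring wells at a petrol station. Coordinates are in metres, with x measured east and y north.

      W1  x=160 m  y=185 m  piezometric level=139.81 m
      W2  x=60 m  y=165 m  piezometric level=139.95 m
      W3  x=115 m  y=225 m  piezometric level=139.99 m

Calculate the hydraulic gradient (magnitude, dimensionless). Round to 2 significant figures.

With h = a·x + b·y + c and W1 as origin, the differences give:
  (-100)·a + (-20)·b = +0.14
  (-45)·a + 40·b = +0.18
Eliminate b (×40 and ×(-20), subtract): -4900·a = 9.200 → a = ∂h/∂x = -0.001878
Back-substitute: b = ∂h/∂y = +0.002388.
|∇h| = √(-0.001878² + 0.002388²) = 0.003038

0.0030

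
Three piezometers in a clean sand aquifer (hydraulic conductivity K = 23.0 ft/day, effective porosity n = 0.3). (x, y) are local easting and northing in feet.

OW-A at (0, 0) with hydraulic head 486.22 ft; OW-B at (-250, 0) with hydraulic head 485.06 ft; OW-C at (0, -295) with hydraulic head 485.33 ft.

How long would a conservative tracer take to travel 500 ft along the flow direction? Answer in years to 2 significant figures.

3.2 years

∂h/∂x = (485.06 − 486.22) / (-250 − 0) = +0.004640
∂h/∂y = (485.33 − 486.22) / (-295 − 0) = +0.003017
|∇h| = √(0.004640² + 0.003017²) = 0.005535
Seepage velocity v = K·i/n = 23.0 × 0.005535 / 0.3 = 0.4244 ft/day.
t = 500 / 0.4244 = 1178 days = 3.23 years.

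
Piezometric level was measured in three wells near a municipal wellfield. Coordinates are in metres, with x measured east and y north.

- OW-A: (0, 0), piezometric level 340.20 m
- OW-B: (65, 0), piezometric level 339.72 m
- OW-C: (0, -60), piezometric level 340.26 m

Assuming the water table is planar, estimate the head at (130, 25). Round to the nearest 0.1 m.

339.2 m

∂h/∂x = (339.72 − 340.20) / (65 − 0) = -0.007385
∂h/∂y = (340.26 − 340.20) / (-60 − 0) = -0.001000
h(130, 25) = 340.20 + (-0.007385)·(130) + (-0.001000)·(25) = 340.20 -0.960 -0.025 = 339.215 m.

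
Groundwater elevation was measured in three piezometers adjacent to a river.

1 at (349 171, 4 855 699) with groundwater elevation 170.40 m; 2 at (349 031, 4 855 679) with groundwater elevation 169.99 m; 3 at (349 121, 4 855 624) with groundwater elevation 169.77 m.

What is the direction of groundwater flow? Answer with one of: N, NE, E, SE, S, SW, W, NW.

Taking 1 as reference: 2−1 = (-140, -20, -0.41); 3−1 = (-50, -75, -0.63).
Solve a·Δx + b·Δy = Δh: det = (-140)·(-75) − (-50)·(-20) = 9500.
∂h/∂x = [(-0.41)·(-75) − (-0.63)·(-20)] / 9500 = +0.001911
∂h/∂y = [(-140)·(-0.63) − (-50)·(-0.41)] / 9500 = +0.007126
Flow = −∇h = (-0.001911 east, -0.007126 north), which points south.

S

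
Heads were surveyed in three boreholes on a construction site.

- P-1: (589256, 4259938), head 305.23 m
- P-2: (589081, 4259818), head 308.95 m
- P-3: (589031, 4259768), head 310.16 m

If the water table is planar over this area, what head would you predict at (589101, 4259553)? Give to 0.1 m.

311.1 m

Taking P-1 as reference: P-2−P-1 = (-175, -120, +3.72); P-3−P-1 = (-225, -170, +4.93).
Determinant of the coordinate differences = (-175)·(-170) − (-225)·(-120) = 2750.
∂h/∂x = [(+3.72)·(-170) − (+4.93)·(-120)] / 2750 = -0.01484
∂h/∂y = [(-175)·(+4.93) − (-225)·(+3.72)] / 2750 = -0.009364
h(589101, 4259553) = 305.23 + (-0.01484)·(-155) + (-0.009364)·(-385) = 305.23 +2.300 +3.605 = 311.135 m.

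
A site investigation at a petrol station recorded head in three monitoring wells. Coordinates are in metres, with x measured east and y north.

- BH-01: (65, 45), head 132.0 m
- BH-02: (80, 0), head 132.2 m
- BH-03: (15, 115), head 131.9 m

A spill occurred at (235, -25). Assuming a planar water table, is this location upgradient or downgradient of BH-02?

downgradient

Taking BH-01 as reference: BH-02−BH-01 = (15, -45, +0.2); BH-03−BH-01 = (-50, 70, -0.1).
Determinant of the coordinate differences = 15·70 − (-50)·(-45) = -1200.
∂h/∂x = [(+0.2)·70 − (-0.1)·(-45)] / -1200 = -0.007917
∂h/∂y = [15·(-0.1) − (-50)·(+0.2)] / -1200 = -0.007083
Head at (235, -25) = 132.0 + (-0.007917)·(170) + (-0.007083)·(-70) = 131.15 m.
That is lower than the 132.2 m at BH-02, so the point is downgradient.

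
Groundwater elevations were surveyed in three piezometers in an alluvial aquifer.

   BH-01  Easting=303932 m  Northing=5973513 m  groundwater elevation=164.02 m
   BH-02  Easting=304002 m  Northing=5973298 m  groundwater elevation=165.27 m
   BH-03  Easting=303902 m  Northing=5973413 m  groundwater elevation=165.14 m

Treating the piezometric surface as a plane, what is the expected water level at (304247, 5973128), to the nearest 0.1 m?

Three-point gradient (reference BH-01): Δ to BH-02 = (70, -215, +1.25), Δ to BH-03 = (-30, -100, +1.12).
∂h/∂x = -0.008610, ∂h/∂y = -0.008617 (det = -13450).
h(304247, 5973128) = 164.02 + (-0.008610)·(315) + (-0.008617)·(-385) = 164.02 -2.712 +3.318 = 164.626 m.

164.6 m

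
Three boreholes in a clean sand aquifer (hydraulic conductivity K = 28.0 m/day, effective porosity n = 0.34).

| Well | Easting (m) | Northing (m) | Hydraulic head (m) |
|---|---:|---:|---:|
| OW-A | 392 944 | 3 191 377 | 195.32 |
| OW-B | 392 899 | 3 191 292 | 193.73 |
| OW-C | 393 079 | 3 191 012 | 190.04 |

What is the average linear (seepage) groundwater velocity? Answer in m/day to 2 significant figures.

1.4 m/day

Taking OW-A as reference: OW-B−OW-A = (-45, -85, -1.59); OW-C−OW-A = (135, -365, -5.28).
Solve a·Δx + b·Δy = Δh: det = (-45)·(-365) − 135·(-85) = 27900.
∂h/∂x = [(-1.59)·(-365) − (-5.28)·(-85)] / 27900 = +0.004715
∂h/∂y = [(-45)·(-5.28) − 135·(-1.59)] / 27900 = +0.01621
|∇h| = √(0.004715² + 0.01621²) = 0.01688
Seepage velocity v = K·i/n = 28.0 × 0.01688 / 0.34 = 1.39 m/day.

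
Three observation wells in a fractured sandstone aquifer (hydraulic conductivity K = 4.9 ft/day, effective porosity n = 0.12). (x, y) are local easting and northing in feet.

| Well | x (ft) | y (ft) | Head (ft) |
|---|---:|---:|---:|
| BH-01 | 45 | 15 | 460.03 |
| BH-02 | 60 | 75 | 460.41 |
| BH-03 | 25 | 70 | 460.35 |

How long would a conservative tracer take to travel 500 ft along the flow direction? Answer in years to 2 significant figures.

5.4 years

Three-point gradient (reference BH-01): Δ to BH-02 = (15, 60, +0.38), Δ to BH-03 = (-20, 55, +0.32).
∂h/∂x = +0.0008395, ∂h/∂y = +0.006123 (det = 2025).
|∇h| = √(0.0008395² + 0.006123²) = 0.00618
Seepage velocity v = K·i/n = 4.9 × 0.00618 / 0.12 = 0.2524 ft/day.
t = 500 / 0.2524 = 1981 days = 5.42 years.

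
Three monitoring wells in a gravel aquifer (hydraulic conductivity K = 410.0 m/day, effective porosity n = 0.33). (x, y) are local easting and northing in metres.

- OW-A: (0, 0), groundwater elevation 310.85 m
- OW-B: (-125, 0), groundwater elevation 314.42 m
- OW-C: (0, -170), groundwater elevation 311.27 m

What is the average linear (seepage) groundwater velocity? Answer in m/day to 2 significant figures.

∂h/∂x = (314.42 − 310.85) / (-125 − 0) = -0.02856
∂h/∂y = (311.27 − 310.85) / (-170 − 0) = -0.002471
|∇h| = √(-0.02856² + -0.002471²) = 0.02867
Seepage velocity v = K·i/n = 410.0 × 0.02867 / 0.33 = 35.62 m/day.

36 m/day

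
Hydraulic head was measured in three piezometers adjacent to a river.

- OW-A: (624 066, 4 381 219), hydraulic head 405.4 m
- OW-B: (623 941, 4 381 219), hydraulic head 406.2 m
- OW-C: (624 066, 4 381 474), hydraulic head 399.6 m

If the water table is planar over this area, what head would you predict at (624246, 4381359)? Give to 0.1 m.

∂h/∂x = (406.2 − 405.4) / (623941 − 624066) = -0.006400
∂h/∂y = (399.6 − 405.4) / (4381474 − 4381219) = -0.02275
h(624246, 4381359) = 405.4 + (-0.006400)·(180) + (-0.02275)·(140) = 405.4 -1.152 -3.184 = 401.064 m.

401.1 m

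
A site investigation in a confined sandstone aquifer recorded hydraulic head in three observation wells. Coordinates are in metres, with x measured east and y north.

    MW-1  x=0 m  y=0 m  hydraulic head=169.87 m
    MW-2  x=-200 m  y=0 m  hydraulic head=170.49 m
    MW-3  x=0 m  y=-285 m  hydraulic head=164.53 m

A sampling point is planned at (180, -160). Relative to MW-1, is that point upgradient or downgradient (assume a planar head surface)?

∂h/∂x = (170.49 − 169.87) / (-200 − 0) = -0.003100
∂h/∂y = (164.53 − 169.87) / (-285 − 0) = +0.01874
Head at (180, -160) = 169.87 + (-0.003100)·(180) + (+0.01874)·(-160) = 166.31 m.
That is lower than the 169.87 m at MW-1, so the point is downgradient.

downgradient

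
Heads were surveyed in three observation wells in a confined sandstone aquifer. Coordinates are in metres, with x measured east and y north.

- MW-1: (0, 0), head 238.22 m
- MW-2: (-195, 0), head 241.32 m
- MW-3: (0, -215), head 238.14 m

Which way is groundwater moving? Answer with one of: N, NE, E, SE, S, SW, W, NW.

∂h/∂x = (241.32 − 238.22) / (-195 − 0) = -0.01590
∂h/∂y = (238.14 − 238.22) / (-215 − 0) = +0.0003721
Flow = −∇h = (+0.01590 east, -0.0003721 north), which points east.

E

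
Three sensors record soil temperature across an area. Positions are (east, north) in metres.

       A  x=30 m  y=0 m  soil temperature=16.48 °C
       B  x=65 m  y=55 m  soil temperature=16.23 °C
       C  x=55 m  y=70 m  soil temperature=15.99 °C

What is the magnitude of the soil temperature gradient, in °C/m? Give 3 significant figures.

Differences from A: to B (Δx, Δy, Δh) = (35, 55, -0.25); to C = (25, 70, -0.49).
Solve a·Δx + b·Δy = ΔT: det = 35·70 − 25·55 = 1075.
∂T/∂x = [(-0.25)·70 − (-0.49)·55] / 1075 = +0.008791
∂T/∂y = [35·(-0.49) − 25·(-0.25)] / 1075 = -0.01014
|∇f| = √(0.008791² + -0.01014²) = 0.01342 °C/m

0.0134 °C/m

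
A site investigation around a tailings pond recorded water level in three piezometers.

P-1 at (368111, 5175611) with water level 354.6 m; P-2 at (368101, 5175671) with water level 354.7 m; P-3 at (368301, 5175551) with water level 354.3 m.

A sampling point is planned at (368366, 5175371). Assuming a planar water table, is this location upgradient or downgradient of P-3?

Differences from P-1: to P-2 (Δx, Δy, Δh) = (-10, 60, +0.1); to P-3 = (190, -60, -0.3).
Determinant of the coordinate differences = (-10)·(-60) − 190·60 = -10800.
∂h/∂x = [(+0.1)·(-60) − (-0.3)·60] / -10800 = -0.001111
∂h/∂y = [(-10)·(-0.3) − 190·(+0.1)] / -10800 = +0.001481
Head at (368366, 5175371) = 354.6 + (-0.001111)·(255) + (+0.001481)·(-240) = 353.96 m.
That is lower than the 354.3 m at P-3, so the point is downgradient.

downgradient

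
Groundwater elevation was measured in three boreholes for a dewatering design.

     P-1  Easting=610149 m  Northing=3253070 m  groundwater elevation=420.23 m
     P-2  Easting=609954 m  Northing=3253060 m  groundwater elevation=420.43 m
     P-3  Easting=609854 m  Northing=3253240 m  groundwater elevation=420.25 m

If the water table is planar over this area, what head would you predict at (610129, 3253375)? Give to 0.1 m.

Taking P-1 as reference: P-2−P-1 = (-195, -10, +0.20); P-3−P-1 = (-295, 170, +0.02).
Determinant of the coordinate differences = (-195)·170 − (-295)·(-10) = -36100.
∂h/∂x = [(+0.20)·170 − (+0.02)·(-10)] / -36100 = -0.0009474
∂h/∂y = [(-195)·(+0.02) − (-295)·(+0.20)] / -36100 = -0.001526
h(610129, 3253375) = 420.23 + (-0.0009474)·(-20) + (-0.001526)·(305) = 420.23 +0.019 -0.466 = 419.783 m.

419.8 m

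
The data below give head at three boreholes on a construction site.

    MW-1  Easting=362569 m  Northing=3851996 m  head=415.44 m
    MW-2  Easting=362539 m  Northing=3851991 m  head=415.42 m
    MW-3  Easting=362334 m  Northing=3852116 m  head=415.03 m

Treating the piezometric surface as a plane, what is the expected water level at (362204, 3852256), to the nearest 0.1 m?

Differences from MW-1: to MW-2 (Δx, Δy, Δh) = (-30, -5, -0.02); to MW-3 = (-235, 120, -0.41).
Determinant of the coordinate differences = (-30)·120 − (-235)·(-5) = -4775.
∂h/∂x = [(-0.02)·120 − (-0.41)·(-5)] / -4775 = +0.0009319
∂h/∂y = [(-30)·(-0.41) − (-235)·(-0.02)] / -4775 = -0.001592
h(362204, 3852256) = 415.44 + (+0.0009319)·(-365) + (-0.001592)·(260) = 415.44 -0.340 -0.414 = 414.686 m.

414.7 m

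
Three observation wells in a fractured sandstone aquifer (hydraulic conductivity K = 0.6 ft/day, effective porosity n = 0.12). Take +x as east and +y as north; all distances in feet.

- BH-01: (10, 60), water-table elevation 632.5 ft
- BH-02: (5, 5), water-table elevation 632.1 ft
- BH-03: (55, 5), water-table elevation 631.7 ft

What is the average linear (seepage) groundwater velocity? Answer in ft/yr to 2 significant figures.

21 ft/yr

Three-point gradient (reference BH-01): Δ to BH-02 = (-5, -55, -0.4), Δ to BH-03 = (45, -55, -0.8).
∂h/∂x = -0.008000, ∂h/∂y = +0.008000 (det = 2750).
|∇h| = √(-0.008000² + 0.008000²) = 0.01131
Seepage velocity v = K·i/n = 0.6 × 0.01131 / 0.12 = 0.05655 ft/day = 20.65 ft/yr.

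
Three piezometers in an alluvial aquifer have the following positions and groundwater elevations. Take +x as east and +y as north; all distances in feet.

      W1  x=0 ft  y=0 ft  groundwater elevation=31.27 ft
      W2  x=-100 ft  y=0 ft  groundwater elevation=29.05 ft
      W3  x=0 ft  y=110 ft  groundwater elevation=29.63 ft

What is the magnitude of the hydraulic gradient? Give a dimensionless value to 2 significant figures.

0.027

∂h/∂x = (29.05 − 31.27) / (-100 − 0) = +0.02220
∂h/∂y = (29.63 − 31.27) / (110 − 0) = -0.01491
|∇h| = √(0.02220² + -0.01491²) = 0.02674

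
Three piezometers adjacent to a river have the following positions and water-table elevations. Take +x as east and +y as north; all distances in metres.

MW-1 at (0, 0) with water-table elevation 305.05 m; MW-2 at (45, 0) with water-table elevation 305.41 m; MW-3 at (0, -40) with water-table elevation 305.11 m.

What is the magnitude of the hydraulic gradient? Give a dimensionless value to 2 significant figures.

0.0081

∂h/∂x = (305.41 − 305.05) / (45 − 0) = +0.008000
∂h/∂y = (305.11 − 305.05) / (-40 − 0) = -0.001500
|∇h| = √(0.008000² + -0.001500²) = 0.008139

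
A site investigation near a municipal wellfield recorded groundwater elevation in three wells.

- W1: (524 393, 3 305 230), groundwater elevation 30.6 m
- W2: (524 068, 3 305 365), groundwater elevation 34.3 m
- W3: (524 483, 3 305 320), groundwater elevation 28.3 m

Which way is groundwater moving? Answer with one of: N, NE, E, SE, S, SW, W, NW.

With h = a·x + b·y + c and W1 as origin, the differences give:
  (-325)·a + 135·b = +3.7
  90·a + 90·b = -2.3
Eliminate b (×90 and ×135, subtract): -41400·a = 643.50 → a = ∂h/∂x = -0.01554
Back-substitute: b = ∂h/∂y = -0.01001.
Flow = −∇h = (+0.01554 east, +0.01001 north), which points northeast.

NE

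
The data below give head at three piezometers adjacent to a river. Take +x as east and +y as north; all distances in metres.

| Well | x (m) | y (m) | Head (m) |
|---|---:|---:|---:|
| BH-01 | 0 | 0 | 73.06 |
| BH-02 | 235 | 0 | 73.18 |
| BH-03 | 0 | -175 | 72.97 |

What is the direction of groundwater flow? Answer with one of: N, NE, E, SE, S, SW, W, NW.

∂h/∂x = (73.18 − 73.06) / (235 − 0) = +0.0005106
∂h/∂y = (72.97 − 73.06) / (-175 − 0) = +0.0005143
Flow = −∇h = (-0.0005106 east, -0.0005143 north), which points southwest.

SW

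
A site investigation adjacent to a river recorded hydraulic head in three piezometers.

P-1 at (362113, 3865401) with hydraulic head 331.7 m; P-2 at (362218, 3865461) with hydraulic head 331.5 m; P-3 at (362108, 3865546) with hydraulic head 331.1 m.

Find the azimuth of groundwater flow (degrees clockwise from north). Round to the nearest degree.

354°

Taking P-1 as reference: P-2−P-1 = (105, 60, -0.2); P-3−P-1 = (-5, 145, -0.6).
Solve a·Δx + b·Δy = Δh: det = 105·145 − (-5)·60 = 15525.
∂h/∂x = [(-0.2)·145 − (-0.6)·60] / 15525 = +0.0004509
∂h/∂y = [105·(-0.6) − (-5)·(-0.2)] / 15525 = -0.004122
Flow direction (−∇h) has components (-0.0004509 E, +0.004122 N).
Azimuth = atan2(E, N) = atan2(-0.0004509, +0.004122) = 353.8° ≈ 354°.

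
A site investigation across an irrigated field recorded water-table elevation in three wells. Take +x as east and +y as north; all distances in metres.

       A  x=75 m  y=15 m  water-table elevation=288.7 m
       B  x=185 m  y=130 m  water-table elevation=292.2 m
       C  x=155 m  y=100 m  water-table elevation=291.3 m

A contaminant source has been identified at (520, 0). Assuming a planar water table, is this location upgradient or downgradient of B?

downgradient

Taking A as reference: B−A = (110, 115, +3.5); C−A = (80, 85, +2.6).
Determinant of the coordinate differences = 110·85 − 80·115 = 150.
∂h/∂x = [(+3.5)·85 − (+2.6)·115] / 150 = -0.01000
∂h/∂y = [110·(+2.6) − 80·(+3.5)] / 150 = +0.04000
Head at (520, 0) = 288.7 + (-0.01000)·(445) + (+0.04000)·(-15) = 283.65 m.
That is lower than the 292.2 m at B, so the point is downgradient.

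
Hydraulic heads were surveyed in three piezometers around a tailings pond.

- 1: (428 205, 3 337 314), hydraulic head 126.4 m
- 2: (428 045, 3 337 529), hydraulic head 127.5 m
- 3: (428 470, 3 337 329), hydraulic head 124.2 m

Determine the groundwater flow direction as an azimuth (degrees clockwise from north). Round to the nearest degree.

Taking 1 as reference: 2−1 = (-160, 215, +1.1); 3−1 = (265, 15, -2.2).
Determinant of the coordinate differences = (-160)·15 − 265·215 = -59375.
∂h/∂x = [(+1.1)·15 − (-2.2)·215] / -59375 = -0.008244
∂h/∂y = [(-160)·(-2.2) − 265·(+1.1)] / -59375 = -0.001019
Flow direction (−∇h) has components (+0.008244 E, +0.001019 N).
Azimuth = atan2(E, N) = atan2(+0.008244, +0.001019) = 83.0° ≈ 083°.

083°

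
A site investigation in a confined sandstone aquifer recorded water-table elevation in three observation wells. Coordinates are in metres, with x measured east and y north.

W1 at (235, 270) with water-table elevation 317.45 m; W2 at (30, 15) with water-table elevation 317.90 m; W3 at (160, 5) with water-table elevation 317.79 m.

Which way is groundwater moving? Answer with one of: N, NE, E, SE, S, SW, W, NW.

NE

Differences from W1: to W2 (Δx, Δy, Δh) = (-205, -255, +0.45); to W3 = (-75, -265, +0.34).
Determinant of the coordinate differences = (-205)·(-265) − (-75)·(-255) = 35200.
∂h/∂x = [(+0.45)·(-265) − (+0.34)·(-255)] / 35200 = -0.0009247
∂h/∂y = [(-205)·(+0.34) − (-75)·(+0.45)] / 35200 = -0.001021
Flow = −∇h = (+0.0009247 east, +0.001021 north), which points northeast.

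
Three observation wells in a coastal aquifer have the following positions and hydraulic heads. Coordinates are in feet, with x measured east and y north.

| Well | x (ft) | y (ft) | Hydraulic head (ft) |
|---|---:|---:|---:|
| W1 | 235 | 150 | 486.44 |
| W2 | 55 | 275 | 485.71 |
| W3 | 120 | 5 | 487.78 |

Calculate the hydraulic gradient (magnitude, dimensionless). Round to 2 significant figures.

0.0082

Differences from W1: to W2 (Δx, Δy, Δh) = (-180, 125, -0.73); to W3 = (-115, -145, +1.34).
Solve a·Δx + b·Δy = Δh: det = (-180)·(-145) − (-115)·125 = 40475.
∂h/∂x = [(-0.73)·(-145) − (+1.34)·125] / 40475 = -0.001523
∂h/∂y = [(-180)·(+1.34) − (-115)·(-0.73)] / 40475 = -0.008033
|∇h| = √(-0.001523² + -0.008033²) = 0.008176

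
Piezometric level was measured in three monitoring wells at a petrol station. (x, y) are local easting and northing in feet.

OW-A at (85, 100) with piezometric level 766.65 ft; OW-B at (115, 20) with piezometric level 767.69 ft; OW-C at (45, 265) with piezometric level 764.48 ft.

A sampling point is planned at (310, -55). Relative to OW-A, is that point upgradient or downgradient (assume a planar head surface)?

upgradient

Differences from OW-A: to OW-B (Δx, Δy, Δh) = (30, -80, +1.04); to OW-C = (-40, 165, -2.17).
Determinant of the coordinate differences = 30·165 − (-40)·(-80) = 1750.
∂h/∂x = [(+1.04)·165 − (-2.17)·(-80)] / 1750 = -0.001143
∂h/∂y = [30·(-2.17) − (-40)·(+1.04)] / 1750 = -0.01343
Head at (310, -55) = 766.65 + (-0.001143)·(225) + (-0.01343)·(-155) = 768.47 ft.
That is higher than the 766.65 ft at OW-A, so the point is upgradient.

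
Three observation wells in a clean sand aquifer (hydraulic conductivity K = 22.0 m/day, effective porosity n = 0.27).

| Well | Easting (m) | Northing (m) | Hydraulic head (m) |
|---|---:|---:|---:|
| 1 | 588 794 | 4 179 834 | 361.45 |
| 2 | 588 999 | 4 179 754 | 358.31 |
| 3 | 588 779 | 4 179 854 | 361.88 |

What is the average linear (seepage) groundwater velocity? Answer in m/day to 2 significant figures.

Differences from 1: to 2 (Δx, Δy, Δh) = (205, -80, -3.14); to 3 = (-15, 20, +0.43).
Solve a·Δx + b·Δy = Δh: det = 205·20 − (-15)·(-80) = 2900.
∂h/∂x = [(-3.14)·20 − (+0.43)·(-80)] / 2900 = -0.009793
∂h/∂y = [205·(+0.43) − (-15)·(-3.14)] / 2900 = +0.01416
|∇h| = √(-0.009793² + 0.01416²) = 0.01722
Seepage velocity v = K·i/n = 22.0 × 0.01722 / 0.27 = 1.403 m/day.

1.4 m/day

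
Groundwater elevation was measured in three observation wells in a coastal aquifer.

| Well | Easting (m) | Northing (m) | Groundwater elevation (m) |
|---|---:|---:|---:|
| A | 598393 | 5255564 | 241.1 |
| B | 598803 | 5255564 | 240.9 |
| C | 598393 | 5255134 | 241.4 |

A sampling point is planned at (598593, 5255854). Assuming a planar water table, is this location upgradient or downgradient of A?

∂h/∂x = (240.9 − 241.1) / (598803 − 598393) = -0.0004878
∂h/∂y = (241.4 − 241.1) / (5255134 − 5255564) = -0.0006977
Head at (598593, 5255854) = 241.1 + (-0.0004878)·(200) + (-0.0006977)·(290) = 240.80 m.
That is lower than the 241.1 m at A, so the point is downgradient.

downgradient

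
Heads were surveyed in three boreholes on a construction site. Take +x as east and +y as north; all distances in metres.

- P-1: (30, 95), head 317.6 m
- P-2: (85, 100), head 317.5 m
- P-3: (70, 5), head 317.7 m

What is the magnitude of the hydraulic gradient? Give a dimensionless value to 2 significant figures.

Differences from P-1: to P-2 (Δx, Δy, Δh) = (55, 5, -0.1); to P-3 = (40, -90, +0.1).
Determinant of the coordinate differences = 55·(-90) − 40·5 = -5150.
∂h/∂x = [(-0.1)·(-90) − (+0.1)·5] / -5150 = -0.001650
∂h/∂y = [55·(+0.1) − 40·(-0.1)] / -5150 = -0.001845
|∇h| = √(-0.001650² + -0.001845²) = 0.002475

0.0025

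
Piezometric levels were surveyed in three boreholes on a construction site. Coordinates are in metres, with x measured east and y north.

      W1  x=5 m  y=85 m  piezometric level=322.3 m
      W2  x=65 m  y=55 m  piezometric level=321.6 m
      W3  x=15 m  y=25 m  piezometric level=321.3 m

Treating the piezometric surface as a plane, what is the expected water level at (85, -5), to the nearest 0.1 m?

With h = a·x + b·y + c and W1 as origin, the differences give:
  60·a + (-30)·b = -0.7
  10·a + (-60)·b = -1.0
Eliminate b (×(-60) and ×(-30), subtract): -3300·a = 12.00 → a = ∂h/∂x = -0.003636
Back-substitute: b = ∂h/∂y = +0.01606.
h(85, -5) = 322.3 + (-0.003636)·(80) + (+0.01606)·(-90) = 322.3 -0.291 -1.445 = 320.564 m.

320.6 m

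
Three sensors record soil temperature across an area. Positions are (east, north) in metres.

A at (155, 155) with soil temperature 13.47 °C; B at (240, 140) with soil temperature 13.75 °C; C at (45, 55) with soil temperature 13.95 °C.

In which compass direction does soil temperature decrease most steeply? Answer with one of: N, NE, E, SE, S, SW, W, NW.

Taking A as reference: B−A = (85, -15, +0.28); C−A = (-110, -100, +0.48).
Determinant of the coordinate differences = 85·(-100) − (-110)·(-15) = -10150.
∂T/∂x = [(+0.28)·(-100) − (+0.48)·(-15)] / -10150 = +0.002049
∂T/∂y = [85·(+0.48) − (-110)·(+0.28)] / -10150 = -0.007054
Steepest decrease is along −∇f = (-0.002049 E, +0.007054 N) → north.

N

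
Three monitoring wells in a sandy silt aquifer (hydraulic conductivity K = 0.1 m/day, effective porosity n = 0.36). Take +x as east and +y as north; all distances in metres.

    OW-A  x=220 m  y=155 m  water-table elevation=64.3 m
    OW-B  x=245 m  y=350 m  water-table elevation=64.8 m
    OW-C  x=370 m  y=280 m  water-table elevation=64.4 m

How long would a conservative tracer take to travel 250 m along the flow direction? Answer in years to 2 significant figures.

760 years

Differences from OW-A: to OW-B (Δx, Δy, Δh) = (25, 195, +0.5); to OW-C = (150, 125, +0.1).
Determinant of the coordinate differences = 25·125 − 150·195 = -26125.
∂h/∂x = [(+0.5)·125 − (+0.1)·195] / -26125 = -0.001646
∂h/∂y = [25·(+0.1) − 150·(+0.5)] / -26125 = +0.002775
|∇h| = √(-0.001646² + 0.002775²) = 0.003226
Seepage velocity v = K·i/n = 0.1 × 0.003226 / 0.36 = 0.0008961 m/day.
t = 250 / 0.0008961 = 2.79e+05 days = 764 years.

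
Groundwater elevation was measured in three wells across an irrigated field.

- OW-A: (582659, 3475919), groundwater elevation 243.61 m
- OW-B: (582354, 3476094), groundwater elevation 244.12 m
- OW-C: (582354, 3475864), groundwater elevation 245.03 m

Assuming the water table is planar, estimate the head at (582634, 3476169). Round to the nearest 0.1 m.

242.7 m

With h = a·x + b·y + c and OW-A as origin, the differences give:
  (-305)·a + 175·b = +0.51
  (-305)·a + (-55)·b = +1.42
Eliminate b (×(-55) and ×175, subtract): 70150·a = -276.550 → a = ∂h/∂x = -0.003942
Back-substitute: b = ∂h/∂y = -0.003957.
h(582634, 3476169) = 243.61 + (-0.003942)·(-25) + (-0.003957)·(250) = 243.61 +0.099 -0.989 = 242.719 m.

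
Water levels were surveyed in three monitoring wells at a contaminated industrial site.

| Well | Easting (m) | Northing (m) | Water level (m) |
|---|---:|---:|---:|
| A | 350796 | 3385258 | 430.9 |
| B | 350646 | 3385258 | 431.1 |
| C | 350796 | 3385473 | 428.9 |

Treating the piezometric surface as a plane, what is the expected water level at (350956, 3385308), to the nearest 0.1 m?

∂h/∂x = (431.1 − 430.9) / (350646 − 350796) = -0.001333
∂h/∂y = (428.9 − 430.9) / (3385473 − 3385258) = -0.009302
h(350956, 3385308) = 430.9 + (-0.001333)·(160) + (-0.009302)·(50) = 430.9 -0.213 -0.465 = 430.222 m.

430.2 m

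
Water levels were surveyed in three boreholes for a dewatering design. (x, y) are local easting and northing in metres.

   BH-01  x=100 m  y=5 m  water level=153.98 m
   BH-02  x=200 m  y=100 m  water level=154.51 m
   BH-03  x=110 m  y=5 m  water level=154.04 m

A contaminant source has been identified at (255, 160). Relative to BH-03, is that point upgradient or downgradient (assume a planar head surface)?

Taking BH-01 as reference: BH-02−BH-01 = (100, 95, +0.53); BH-03−BH-01 = (10, 0, +0.06).
Determinant of the coordinate differences = 100·0 − 10·95 = -950.
∂h/∂x = [(+0.53)·0 − (+0.06)·95] / -950 = +0.006000
∂h/∂y = [100·(+0.06) − 10·(+0.53)] / -950 = -0.0007368
Head at (255, 160) = 153.98 + (+0.006000)·(155) + (-0.0007368)·(155) = 154.80 m.
That is higher than the 154.04 m at BH-03, so the point is upgradient.

upgradient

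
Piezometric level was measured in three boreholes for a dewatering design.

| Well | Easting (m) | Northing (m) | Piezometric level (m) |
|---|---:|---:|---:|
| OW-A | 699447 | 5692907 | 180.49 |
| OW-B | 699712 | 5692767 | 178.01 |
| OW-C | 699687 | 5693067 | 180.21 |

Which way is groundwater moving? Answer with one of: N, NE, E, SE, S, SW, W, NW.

SE

Differences from OW-A: to OW-B (Δx, Δy, Δh) = (265, -140, -2.48); to OW-C = (240, 160, -0.28).
Determinant of the coordinate differences = 265·160 − 240·(-140) = 76000.
∂h/∂x = [(-2.48)·160 − (-0.28)·(-140)] / 76000 = -0.005737
∂h/∂y = [265·(-0.28) − 240·(-2.48)] / 76000 = +0.006855
Flow = −∇h = (+0.005737 east, -0.006855 north), which points southeast.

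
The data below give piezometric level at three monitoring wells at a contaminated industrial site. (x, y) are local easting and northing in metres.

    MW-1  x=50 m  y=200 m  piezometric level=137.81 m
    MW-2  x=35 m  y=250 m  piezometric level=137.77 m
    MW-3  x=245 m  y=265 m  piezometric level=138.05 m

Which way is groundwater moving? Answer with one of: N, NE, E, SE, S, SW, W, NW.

W

With h = a·x + b·y + c and MW-1 as origin, the differences give:
  (-15)·a + 50·b = -0.04
  195·a + 65·b = +0.24
Eliminate b (×65 and ×50, subtract): -10725·a = -14.600 → a = ∂h/∂x = +0.001361
Back-substitute: b = ∂h/∂y = -0.0003916.
Flow = −∇h = (-0.001361 east, +0.0003916 north), which points west.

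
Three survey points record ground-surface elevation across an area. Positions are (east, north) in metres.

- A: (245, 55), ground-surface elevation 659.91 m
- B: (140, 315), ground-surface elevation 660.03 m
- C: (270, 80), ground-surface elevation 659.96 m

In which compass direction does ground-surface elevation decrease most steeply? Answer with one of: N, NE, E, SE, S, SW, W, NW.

Three-point gradient (reference A): Δ to B = (-105, 260, +0.12), Δ to C = (25, 25, +0.05).
∂z/∂x = +0.001096, ∂z/∂y = +0.0009041 (det = -9125).
Steepest decrease is along −∇f = (-0.001096 E, -0.0009041 N) → southwest.

SW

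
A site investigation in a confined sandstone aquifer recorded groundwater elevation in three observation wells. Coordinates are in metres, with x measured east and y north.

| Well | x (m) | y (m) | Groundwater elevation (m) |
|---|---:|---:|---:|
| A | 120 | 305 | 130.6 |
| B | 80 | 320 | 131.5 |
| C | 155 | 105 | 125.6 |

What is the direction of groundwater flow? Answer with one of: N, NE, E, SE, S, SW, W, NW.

SE

With h = a·x + b·y + c and A as origin, the differences give:
  (-40)·a + 15·b = +0.9
  35·a + (-200)·b = -5.0
Eliminate b (×(-200) and ×15, subtract): 7475·a = -105.00 → a = ∂h/∂x = -0.01405
Back-substitute: b = ∂h/∂y = +0.02254.
Flow = −∇h = (+0.01405 east, -0.02254 north), which points southeast.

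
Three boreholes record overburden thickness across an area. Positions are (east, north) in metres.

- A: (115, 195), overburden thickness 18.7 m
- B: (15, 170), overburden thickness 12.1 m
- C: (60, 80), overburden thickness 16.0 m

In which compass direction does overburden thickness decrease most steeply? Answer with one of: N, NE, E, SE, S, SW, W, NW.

W

With d = a·x + b·y + c and A as origin, the differences give:
  (-100)·a + (-25)·b = -6.6
  (-55)·a + (-115)·b = -2.7
Eliminate b (×(-115) and ×(-25), subtract): 10125·a = 691.50 → a = ∂d/∂x = +0.06830
Back-substitute: b = ∂d/∂y = -0.009185.
Steepest decrease is along −∇f = (-0.06830 E, +0.009185 N) → west.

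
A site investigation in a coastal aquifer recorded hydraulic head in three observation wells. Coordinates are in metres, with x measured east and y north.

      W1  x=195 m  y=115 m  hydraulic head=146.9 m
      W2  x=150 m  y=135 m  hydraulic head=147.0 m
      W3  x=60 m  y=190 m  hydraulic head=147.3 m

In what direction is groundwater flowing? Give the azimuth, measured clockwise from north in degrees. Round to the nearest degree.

186°

With h = a·x + b·y + c and W1 as origin, the differences give:
  (-45)·a + 20·b = +0.1
  (-135)·a + 75·b = +0.4
Eliminate b (×75 and ×20, subtract): -675·a = -0.50 → a = ∂h/∂x = +0.0007407
Back-substitute: b = ∂h/∂y = +0.006667.
Flow direction (−∇h) has components (-0.0007407 E, -0.006667 N).
Azimuth = atan2(E, N) = atan2(-0.0007407, -0.006667) = 186.3° ≈ 186°.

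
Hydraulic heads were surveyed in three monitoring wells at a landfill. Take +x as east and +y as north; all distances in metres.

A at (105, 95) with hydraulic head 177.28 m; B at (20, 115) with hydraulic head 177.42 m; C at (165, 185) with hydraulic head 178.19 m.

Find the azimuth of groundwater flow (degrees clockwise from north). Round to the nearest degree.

Three-point gradient (reference A): Δ to B = (-85, 20, +0.14), Δ to C = (60, 90, +0.91).
∂h/∂x = +0.0006328, ∂h/∂y = +0.009689 (det = -8850).
Flow direction (−∇h) has components (-0.0006328 E, -0.009689 N).
Azimuth = atan2(E, N) = atan2(-0.0006328, -0.009689) = 183.7° ≈ 184°.

184°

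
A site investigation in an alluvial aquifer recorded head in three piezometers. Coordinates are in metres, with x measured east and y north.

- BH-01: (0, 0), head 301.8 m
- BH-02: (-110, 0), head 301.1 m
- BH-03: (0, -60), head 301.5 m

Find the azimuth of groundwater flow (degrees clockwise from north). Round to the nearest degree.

232°

∂h/∂x = (301.1 − 301.8) / (-110 − 0) = +0.006364
∂h/∂y = (301.5 − 301.8) / (-60 − 0) = +0.005000
Flow direction (−∇h) has components (-0.006364 E, -0.005000 N).
Azimuth = atan2(E, N) = atan2(-0.006364, -0.005000) = 231.8° ≈ 232°.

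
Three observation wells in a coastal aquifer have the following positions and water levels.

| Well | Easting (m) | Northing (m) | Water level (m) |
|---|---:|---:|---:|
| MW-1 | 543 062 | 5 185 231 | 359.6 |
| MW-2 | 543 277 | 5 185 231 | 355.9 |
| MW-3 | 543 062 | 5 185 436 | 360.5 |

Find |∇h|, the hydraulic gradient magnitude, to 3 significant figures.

∂h/∂x = (355.9 − 359.6) / (543277 − 543062) = -0.01721
∂h/∂y = (360.5 − 359.6) / (5185436 − 5185231) = +0.004390
|∇h| = √(-0.01721² + 0.004390²) = 0.01776

0.0178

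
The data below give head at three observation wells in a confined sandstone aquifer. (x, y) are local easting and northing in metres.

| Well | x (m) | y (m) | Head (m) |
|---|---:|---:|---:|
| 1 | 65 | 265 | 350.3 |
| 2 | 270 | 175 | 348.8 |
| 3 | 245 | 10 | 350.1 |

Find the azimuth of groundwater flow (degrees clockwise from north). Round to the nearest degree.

Differences from 1: to 2 (Δx, Δy, Δh) = (205, -90, -1.5); to 3 = (180, -255, -0.2).
Determinant of the coordinate differences = 205·(-255) − 180·(-90) = -36075.
∂h/∂x = [(-1.5)·(-255) − (-0.2)·(-90)] / -36075 = -0.01010
∂h/∂y = [205·(-0.2) − 180·(-1.5)] / -36075 = -0.006348
Flow direction (−∇h) has components (+0.01010 E, +0.006348 N).
Azimuth = atan2(E, N) = atan2(+0.01010, +0.006348) = 57.9° ≈ 058°.

058°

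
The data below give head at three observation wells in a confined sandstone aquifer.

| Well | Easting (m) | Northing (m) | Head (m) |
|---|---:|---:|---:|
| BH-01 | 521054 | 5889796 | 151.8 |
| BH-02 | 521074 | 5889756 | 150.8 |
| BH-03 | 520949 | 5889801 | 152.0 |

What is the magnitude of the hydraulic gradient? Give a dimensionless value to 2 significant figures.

Taking BH-01 as reference: BH-02−BH-01 = (20, -40, -1.0); BH-03−BH-01 = (-105, 5, +0.2).
Determinant of the coordinate differences = 20·5 − (-105)·(-40) = -4100.
∂h/∂x = [(-1.0)·5 − (+0.2)·(-40)] / -4100 = -0.0007317
∂h/∂y = [20·(+0.2) − (-105)·(-1.0)] / -4100 = +0.02463
|∇h| = √(-0.0007317² + 0.02463²) = 0.02464

0.025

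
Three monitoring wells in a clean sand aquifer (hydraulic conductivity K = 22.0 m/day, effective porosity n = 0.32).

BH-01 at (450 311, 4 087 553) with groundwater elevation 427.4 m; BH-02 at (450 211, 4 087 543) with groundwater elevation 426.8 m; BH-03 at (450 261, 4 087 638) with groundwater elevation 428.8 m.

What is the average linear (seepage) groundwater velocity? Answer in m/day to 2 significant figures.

1.3 m/day

Taking BH-01 as reference: BH-02−BH-01 = (-100, -10, -0.6); BH-03−BH-01 = (-50, 85, +1.4).
Determinant of the coordinate differences = (-100)·85 − (-50)·(-10) = -9000.
∂h/∂x = [(-0.6)·85 − (+1.4)·(-10)] / -9000 = +0.004111
∂h/∂y = [(-100)·(+1.4) − (-50)·(-0.6)] / -9000 = +0.01889
|∇h| = √(0.004111² + 0.01889²) = 0.01933
Seepage velocity v = K·i/n = 22.0 × 0.01933 / 0.32 = 1.329 m/day.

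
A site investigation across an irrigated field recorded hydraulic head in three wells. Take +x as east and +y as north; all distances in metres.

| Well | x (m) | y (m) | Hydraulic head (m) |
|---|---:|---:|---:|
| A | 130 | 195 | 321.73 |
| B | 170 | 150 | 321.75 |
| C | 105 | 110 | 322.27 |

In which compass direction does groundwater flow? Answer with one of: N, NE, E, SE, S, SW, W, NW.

Three-point gradient (reference A): Δ to B = (40, -45, +0.02), Δ to C = (-25, -85, +0.54).
∂h/∂x = -0.004994, ∂h/∂y = -0.004884 (det = -4525).
Flow = −∇h = (+0.004994 east, +0.004884 north), which points northeast.

NE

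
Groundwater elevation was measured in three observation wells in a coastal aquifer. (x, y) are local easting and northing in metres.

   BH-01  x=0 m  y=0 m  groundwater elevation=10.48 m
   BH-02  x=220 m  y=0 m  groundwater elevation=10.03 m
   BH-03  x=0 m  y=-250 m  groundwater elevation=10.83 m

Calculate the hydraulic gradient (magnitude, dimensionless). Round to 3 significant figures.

∂h/∂x = (10.03 − 10.48) / (220 − 0) = -0.002045
∂h/∂y = (10.83 − 10.48) / (-250 − 0) = -0.001400
|∇h| = √(-0.002045² + -0.001400²) = 0.002478

0.00248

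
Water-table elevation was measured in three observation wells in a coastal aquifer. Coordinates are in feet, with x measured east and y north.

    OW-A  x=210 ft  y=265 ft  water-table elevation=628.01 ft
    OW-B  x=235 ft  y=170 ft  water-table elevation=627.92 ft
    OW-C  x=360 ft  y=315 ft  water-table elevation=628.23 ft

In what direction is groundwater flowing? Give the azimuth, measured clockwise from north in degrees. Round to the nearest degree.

221°

Three-point gradient (reference OW-A): Δ to OW-B = (25, -95, -0.09), Δ to OW-C = (150, 50, +0.22).
∂h/∂x = +0.001058, ∂h/∂y = +0.001226 (det = 15500).
Flow direction (−∇h) has components (-0.001058 E, -0.001226 N).
Azimuth = atan2(E, N) = atan2(-0.001058, -0.001226) = 220.8° ≈ 221°.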